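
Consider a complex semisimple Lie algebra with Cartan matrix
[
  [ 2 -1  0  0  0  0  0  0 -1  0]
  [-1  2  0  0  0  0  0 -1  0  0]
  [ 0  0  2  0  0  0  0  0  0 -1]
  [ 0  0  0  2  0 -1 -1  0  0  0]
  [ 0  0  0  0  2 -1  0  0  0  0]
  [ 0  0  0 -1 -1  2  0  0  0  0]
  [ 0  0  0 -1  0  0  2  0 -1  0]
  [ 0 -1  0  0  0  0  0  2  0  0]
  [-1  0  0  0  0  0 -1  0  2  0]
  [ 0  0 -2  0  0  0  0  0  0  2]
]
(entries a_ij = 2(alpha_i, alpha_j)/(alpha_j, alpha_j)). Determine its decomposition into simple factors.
A_8 (sl(9)) + B_2 (so(5))

The diagram associated to this matrix has two connected components: the simple roots {alpha_1, alpha_2, alpha_4, alpha_5, alpha_6, alpha_7, alpha_8, alpha_9} form a chain of 8 nodes with single edges (A_8), and {alpha_3, alpha_10} form a chain of 2 nodes with a double edge at one end; the terminal node there is the unique short simple root (B_2). A semisimple Lie algebra decomposes uniquely as the direct sum of simple ideals, one per connected component of its Dynkin diagram, so g ≅ A_8 ⊕ B_2 (dimension 80 + 10 = 90).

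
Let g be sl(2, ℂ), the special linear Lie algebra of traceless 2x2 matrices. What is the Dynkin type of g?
A1

This is sl(2), which has dimension 2^2 - 1 = 3 and rank 2 - 1 = 1 (a Cartan subalgebra is the diagonal traceless matrices). In the classification of classical Lie algebras, the special linear algebra sl(n+1) has type A_n; here n = 1, so the Dynkin diagram is a chain of 1 nodes with single edges (A_1). Hence the type is A_1.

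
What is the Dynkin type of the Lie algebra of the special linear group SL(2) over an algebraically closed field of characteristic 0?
This is sl(2), which has dimension 2^2 - 1 = 3 and rank 2 - 1 = 1 (a Cartan subalgebra is the diagonal traceless matrices). In the classification of classical Lie algebras, the special linear algebra sl(n+1) has type A_n; here n = 1, so the Dynkin diagram is a chain of 1 nodes with single edges (A_1). Hence the type is A_1.

A_1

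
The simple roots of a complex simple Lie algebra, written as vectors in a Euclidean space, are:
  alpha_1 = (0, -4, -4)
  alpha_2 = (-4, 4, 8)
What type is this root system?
G_2

Compute the Cartan integers a_ij = 2(alpha_i, alpha_j)/(alpha_j, alpha_j); the resulting 2x2 Cartan matrix is
[[2, -1], [-3, 2]].
The roots have two lengths (squared-length ratio 3:1); the short ones are alpha_{1}. The associated Dynkin diagram is two nodes joined by a triple edge (G_2), so the type is G_2.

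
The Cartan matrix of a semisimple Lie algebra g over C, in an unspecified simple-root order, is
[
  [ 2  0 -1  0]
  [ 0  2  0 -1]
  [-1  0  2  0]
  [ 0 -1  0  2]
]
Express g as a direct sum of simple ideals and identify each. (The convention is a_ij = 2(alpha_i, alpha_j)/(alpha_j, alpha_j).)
The diagram associated to this matrix has two connected components: the simple roots {alpha_2, alpha_4} form a chain of 2 nodes with single edges (A_2), and {alpha_1, alpha_3} form a chain of 2 nodes with single edges (A_2). A semisimple Lie algebra decomposes uniquely as the direct sum of simple ideals, one per connected component of its Dynkin diagram, so g ≅ A_2 ⊕ A_2 (dimension 8 + 8 = 16).

A_2 (sl(3)) ⊕ A_2 (sl(3))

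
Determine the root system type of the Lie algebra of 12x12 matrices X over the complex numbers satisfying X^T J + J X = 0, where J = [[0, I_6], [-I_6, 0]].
C_6 (sp(12))

This is sp(12), which has dimension 12(12+1)/2 = 78 and rank 12/2 = 6. In the classification of classical Lie algebras, the symplectic algebra sp(2n) has type C_n; here n = 6, so the Dynkin diagram is a chain of 6 nodes with a double edge at one end; the terminal node there is the unique long simple root (C_6). Hence the type is C_6.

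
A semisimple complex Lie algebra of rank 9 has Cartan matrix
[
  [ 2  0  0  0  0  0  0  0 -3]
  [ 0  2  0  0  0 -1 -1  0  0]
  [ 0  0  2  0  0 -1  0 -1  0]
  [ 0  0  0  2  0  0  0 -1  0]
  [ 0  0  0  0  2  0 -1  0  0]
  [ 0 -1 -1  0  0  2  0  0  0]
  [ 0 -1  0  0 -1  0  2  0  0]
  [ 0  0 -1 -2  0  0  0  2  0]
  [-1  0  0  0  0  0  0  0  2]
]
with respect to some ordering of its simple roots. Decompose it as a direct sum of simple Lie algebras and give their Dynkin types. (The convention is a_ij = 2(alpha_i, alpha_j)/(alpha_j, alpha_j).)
B7 + G2

The diagram associated to this matrix has two connected components: the simple roots {alpha_2, alpha_3, alpha_4, alpha_5, alpha_6, alpha_7, alpha_8} form a chain of 7 nodes with a double edge at one end; the terminal node there is the unique short simple root (B_7), and {alpha_1, alpha_9} form two nodes joined by a triple edge (G_2). A semisimple Lie algebra decomposes uniquely as the direct sum of simple ideals, one per connected component of its Dynkin diagram, so g ≅ B_7 ⊕ G_2 (dimension 105 + 14 = 119).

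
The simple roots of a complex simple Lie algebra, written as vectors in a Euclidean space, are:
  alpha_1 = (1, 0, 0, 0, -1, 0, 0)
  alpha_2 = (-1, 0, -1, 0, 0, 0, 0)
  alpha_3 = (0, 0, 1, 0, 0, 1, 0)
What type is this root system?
Compute the Cartan integers a_ij = 2(alpha_i, alpha_j)/(alpha_j, alpha_j); the resulting 3x3 Cartan matrix is
[[2, -1, 0], [-1, 2, -1], [0, -1, 2]].
All simple roots have the same length, so the diagram is simply laced. The associated Dynkin diagram is a chain of 3 nodes with single edges (A_3), so the type is A_3 (the algebra sl(4)).

type A_3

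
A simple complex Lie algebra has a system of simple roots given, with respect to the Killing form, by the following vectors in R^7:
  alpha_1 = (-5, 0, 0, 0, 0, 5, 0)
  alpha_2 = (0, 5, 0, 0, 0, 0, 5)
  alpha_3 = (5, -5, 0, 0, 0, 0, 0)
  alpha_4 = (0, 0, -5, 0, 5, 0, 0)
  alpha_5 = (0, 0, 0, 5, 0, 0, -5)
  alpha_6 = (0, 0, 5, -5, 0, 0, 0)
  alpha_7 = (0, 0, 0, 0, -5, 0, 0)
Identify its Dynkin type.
Compute the Cartan integers a_ij = 2(alpha_i, alpha_j)/(alpha_j, alpha_j); the resulting 7x7 Cartan matrix is
[[2, 0, -1, 0, 0, 0, 0], [0, 2, -1, 0, -1, 0, 0], [-1, -1, 2, 0, 0, 0, 0], [0, 0, 0, 2, 0, -1, -2], [0, -1, 0, 0, 2, -1, 0], [0, 0, 0, -1, -1, 2, 0], [0, 0, 0, -1, 0, 0, 2]].
The roots have two lengths (squared-length ratio 2:1); the short ones are alpha_{7}. The associated Dynkin diagram is a chain of 7 nodes with a double edge at one end; the terminal node there is the unique short simple root (B_7), so the type is B_7 (the algebra so(15)).

B_7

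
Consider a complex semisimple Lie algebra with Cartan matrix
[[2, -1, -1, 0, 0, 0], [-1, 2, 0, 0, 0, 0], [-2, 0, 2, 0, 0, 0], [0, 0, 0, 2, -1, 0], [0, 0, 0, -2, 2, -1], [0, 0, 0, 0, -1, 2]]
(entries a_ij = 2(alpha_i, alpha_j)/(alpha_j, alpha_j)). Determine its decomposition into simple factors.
B_3 + C_3

The diagram associated to this matrix has two connected components: the simple roots {alpha_4, alpha_5, alpha_6} form a chain of 3 nodes with a double edge at one end; the terminal node there is the unique short simple root (B_3), and {alpha_1, alpha_2, alpha_3} form a chain of 3 nodes with a double edge at one end; the terminal node there is the unique long simple root (C_3). A semisimple Lie algebra decomposes uniquely as the direct sum of simple ideals, one per connected component of its Dynkin diagram, so g ≅ B_3 ⊕ C_3 (dimension 21 + 21 = 42).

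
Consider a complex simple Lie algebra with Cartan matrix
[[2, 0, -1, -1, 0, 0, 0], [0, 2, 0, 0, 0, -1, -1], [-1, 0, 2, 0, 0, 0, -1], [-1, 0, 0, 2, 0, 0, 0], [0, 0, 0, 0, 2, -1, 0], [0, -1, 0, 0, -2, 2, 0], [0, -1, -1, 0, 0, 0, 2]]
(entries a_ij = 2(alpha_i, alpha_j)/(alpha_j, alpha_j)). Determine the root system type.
The matrix has rank 7 with 2's on the diagonal. Reading the off-diagonal entries as Dynkin edges (a single edge where a_ij = a_ji = -1; a double or triple edge where a_ij * a_ji = 2 or 3), the diagram is a chain of 7 nodes with a double edge at one end; the terminal node there is the unique short simple root (B_7). One simple-root ordering that puts it in standard form is (alpha_4, alpha_1, alpha_3, alpha_7, alpha_2, alpha_6, alpha_5). So the algebra is type B_7, i.e. so(15).

B_7 (so(15))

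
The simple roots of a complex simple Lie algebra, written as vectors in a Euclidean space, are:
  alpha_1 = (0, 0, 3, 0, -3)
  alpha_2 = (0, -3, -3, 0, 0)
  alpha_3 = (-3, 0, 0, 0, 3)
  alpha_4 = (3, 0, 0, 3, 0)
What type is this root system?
A4

Compute the Cartan integers a_ij = 2(alpha_i, alpha_j)/(alpha_j, alpha_j); the resulting 4x4 Cartan matrix is
[[2, -1, -1, 0], [-1, 2, 0, 0], [-1, 0, 2, -1], [0, 0, -1, 2]].
All simple roots have the same length, so the diagram is simply laced. The associated Dynkin diagram is a chain of 4 nodes with single edges (A_4), so the type is A_4 (the algebra sl(5)).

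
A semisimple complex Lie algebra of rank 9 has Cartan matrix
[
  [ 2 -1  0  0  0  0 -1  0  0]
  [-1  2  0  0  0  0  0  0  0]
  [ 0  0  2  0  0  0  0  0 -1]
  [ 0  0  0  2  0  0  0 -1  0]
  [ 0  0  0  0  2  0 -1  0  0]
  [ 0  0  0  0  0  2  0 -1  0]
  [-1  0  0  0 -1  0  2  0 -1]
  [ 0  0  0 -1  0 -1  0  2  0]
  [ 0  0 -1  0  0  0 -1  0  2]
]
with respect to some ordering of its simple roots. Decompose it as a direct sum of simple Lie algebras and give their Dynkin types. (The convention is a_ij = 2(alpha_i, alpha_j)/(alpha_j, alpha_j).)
The diagram associated to this matrix has two connected components: the simple roots {alpha_4, alpha_6, alpha_8} form a chain of 3 nodes with single edges (A_3), and {alpha_1, alpha_2, alpha_3, alpha_5, alpha_7, alpha_9} form a chain of 5 nodes with one extra node attached to the third node from one end (E_6). A semisimple Lie algebra decomposes uniquely as the direct sum of simple ideals, one per connected component of its Dynkin diagram, so g ≅ A_3 ⊕ E_6 (dimension 15 + 78 = 93).

A_3 (sl(4)) ⊕ E_6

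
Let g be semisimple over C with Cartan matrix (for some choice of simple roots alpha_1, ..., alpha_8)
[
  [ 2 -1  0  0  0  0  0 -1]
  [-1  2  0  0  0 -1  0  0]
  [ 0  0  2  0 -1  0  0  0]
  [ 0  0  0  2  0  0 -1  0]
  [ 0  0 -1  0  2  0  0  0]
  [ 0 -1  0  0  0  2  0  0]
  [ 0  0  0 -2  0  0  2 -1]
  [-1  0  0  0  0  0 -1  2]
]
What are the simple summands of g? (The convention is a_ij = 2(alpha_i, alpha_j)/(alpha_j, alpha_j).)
type A_2 + type B_6

The diagram associated to this matrix has two connected components: the simple roots {alpha_3, alpha_5} form a chain of 2 nodes with single edges (A_2), and {alpha_1, alpha_2, alpha_4, alpha_6, alpha_7, alpha_8} form a chain of 6 nodes with a double edge at one end; the terminal node there is the unique short simple root (B_6). A semisimple Lie algebra decomposes uniquely as the direct sum of simple ideals, one per connected component of its Dynkin diagram, so g ≅ A_2 ⊕ B_6 (dimension 8 + 78 = 86).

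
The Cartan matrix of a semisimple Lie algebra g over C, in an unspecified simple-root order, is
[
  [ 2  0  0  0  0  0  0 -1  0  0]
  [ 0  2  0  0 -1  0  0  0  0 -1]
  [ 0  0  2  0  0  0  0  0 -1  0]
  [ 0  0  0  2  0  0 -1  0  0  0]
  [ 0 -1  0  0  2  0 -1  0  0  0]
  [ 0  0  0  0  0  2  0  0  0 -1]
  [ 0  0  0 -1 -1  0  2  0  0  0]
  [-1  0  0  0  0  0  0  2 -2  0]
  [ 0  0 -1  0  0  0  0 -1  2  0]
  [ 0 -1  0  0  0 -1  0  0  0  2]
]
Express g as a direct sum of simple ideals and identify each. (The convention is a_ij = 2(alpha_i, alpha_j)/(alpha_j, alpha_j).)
The diagram associated to this matrix has two connected components: the simple roots {alpha_2, alpha_4, alpha_5, alpha_6, alpha_7, alpha_10} form a chain of 6 nodes with single edges (A_6), and {alpha_1, alpha_3, alpha_8, alpha_9} form a chain of 4 nodes with a double edge between the middle two (F_4). A semisimple Lie algebra decomposes uniquely as the direct sum of simple ideals, one per connected component of its Dynkin diagram, so g ≅ A_6 ⊕ F_4 (dimension 48 + 52 = 100).

type A_6 ⊕ type F_4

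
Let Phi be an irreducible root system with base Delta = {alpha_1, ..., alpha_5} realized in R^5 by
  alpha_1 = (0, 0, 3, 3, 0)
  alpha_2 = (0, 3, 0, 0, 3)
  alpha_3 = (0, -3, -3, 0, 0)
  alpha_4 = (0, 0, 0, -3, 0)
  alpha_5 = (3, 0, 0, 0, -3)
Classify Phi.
Compute the Cartan integers a_ij = 2(alpha_i, alpha_j)/(alpha_j, alpha_j); the resulting 5x5 Cartan matrix is
[[2, 0, -1, -2, 0], [0, 2, -1, 0, -1], [-1, -1, 2, 0, 0], [-1, 0, 0, 2, 0], [0, -1, 0, 0, 2]].
The roots have two lengths (squared-length ratio 2:1); the short ones are alpha_{4}. The associated Dynkin diagram is a chain of 5 nodes with a double edge at one end; the terminal node there is the unique short simple root (B_5), so the type is B_5 (the algebra so(11)).

B5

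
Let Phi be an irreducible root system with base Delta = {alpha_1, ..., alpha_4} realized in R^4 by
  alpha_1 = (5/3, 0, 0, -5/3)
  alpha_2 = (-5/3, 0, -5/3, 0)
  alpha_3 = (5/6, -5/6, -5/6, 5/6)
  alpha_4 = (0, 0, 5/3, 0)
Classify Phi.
F_4

Compute the Cartan integers a_ij = 2(alpha_i, alpha_j)/(alpha_j, alpha_j); the resulting 4x4 Cartan matrix is
[[2, -1, 0, 0], [-1, 2, 0, -2], [0, 0, 2, -1], [0, -1, -1, 2]].
The roots have two lengths (squared-length ratio 2:1); the short ones are alpha_{3,4}. The associated Dynkin diagram is a chain of 4 nodes with a double edge between the middle two (F_4), so the type is F_4.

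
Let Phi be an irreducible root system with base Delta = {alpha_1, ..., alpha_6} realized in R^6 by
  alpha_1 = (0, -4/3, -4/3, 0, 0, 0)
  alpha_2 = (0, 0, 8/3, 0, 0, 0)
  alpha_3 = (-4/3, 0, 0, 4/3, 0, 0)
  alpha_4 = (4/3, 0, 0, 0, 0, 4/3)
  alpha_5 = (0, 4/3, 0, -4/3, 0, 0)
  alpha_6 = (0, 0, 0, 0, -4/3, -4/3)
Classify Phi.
Compute the Cartan integers a_ij = 2(alpha_i, alpha_j)/(alpha_j, alpha_j); the resulting 6x6 Cartan matrix is
[[2, -1, 0, 0, -1, 0], [-2, 2, 0, 0, 0, 0], [0, 0, 2, -1, -1, 0], [0, 0, -1, 2, 0, -1], [-1, 0, -1, 0, 2, 0], [0, 0, 0, -1, 0, 2]].
The roots have two lengths (squared-length ratio 2:1); the short ones are alpha_{1,3,4,5,6}. The associated Dynkin diagram is a chain of 6 nodes with a double edge at one end; the terminal node there is the unique long simple root (C_6), so the type is C_6 (the algebra sp(12)).

type C_6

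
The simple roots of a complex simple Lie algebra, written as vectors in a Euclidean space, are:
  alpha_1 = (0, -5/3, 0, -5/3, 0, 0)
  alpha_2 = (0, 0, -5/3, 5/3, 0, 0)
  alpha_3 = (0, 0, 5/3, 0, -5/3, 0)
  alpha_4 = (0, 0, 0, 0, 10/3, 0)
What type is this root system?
Compute the Cartan integers a_ij = 2(alpha_i, alpha_j)/(alpha_j, alpha_j); the resulting 4x4 Cartan matrix is
[[2, -1, 0, 0], [-1, 2, -1, 0], [0, -1, 2, -1], [0, 0, -2, 2]].
The roots have two lengths (squared-length ratio 2:1); the short ones are alpha_{1,2,3}. The associated Dynkin diagram is a chain of 4 nodes with a double edge at one end; the terminal node there is the unique long simple root (C_4), so the type is C_4 (the algebra sp(8)).

type C_4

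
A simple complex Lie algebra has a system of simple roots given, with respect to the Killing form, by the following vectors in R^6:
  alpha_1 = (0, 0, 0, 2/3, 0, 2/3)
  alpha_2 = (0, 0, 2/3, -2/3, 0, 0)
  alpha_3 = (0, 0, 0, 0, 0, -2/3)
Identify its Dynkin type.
Compute the Cartan integers a_ij = 2(alpha_i, alpha_j)/(alpha_j, alpha_j); the resulting 3x3 Cartan matrix is
[[2, -1, -2], [-1, 2, 0], [-1, 0, 2]].
The roots have two lengths (squared-length ratio 2:1); the short ones are alpha_{3}. The associated Dynkin diagram is a chain of 3 nodes with a double edge at one end; the terminal node there is the unique short simple root (B_3), so the type is B_3 (the algebra so(7)).

type B_3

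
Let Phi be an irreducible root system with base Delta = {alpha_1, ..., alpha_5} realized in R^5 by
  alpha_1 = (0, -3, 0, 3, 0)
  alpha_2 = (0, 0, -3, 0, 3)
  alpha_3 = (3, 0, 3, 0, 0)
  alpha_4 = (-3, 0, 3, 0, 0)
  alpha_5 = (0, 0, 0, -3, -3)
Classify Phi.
Compute the Cartan integers a_ij = 2(alpha_i, alpha_j)/(alpha_j, alpha_j); the resulting 5x5 Cartan matrix is
[[2, 0, 0, 0, -1], [0, 2, -1, -1, -1], [0, -1, 2, 0, 0], [0, -1, 0, 2, 0], [-1, -1, 0, 0, 2]].
All simple roots have the same length, so the diagram is simply laced. The associated Dynkin diagram is a chain of 3 nodes with a fork of two nodes at one end (D_5), so the type is D_5 (the algebra so(10)).

D5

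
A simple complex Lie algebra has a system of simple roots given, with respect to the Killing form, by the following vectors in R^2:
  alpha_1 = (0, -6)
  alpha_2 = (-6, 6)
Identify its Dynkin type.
type B_2

Compute the Cartan integers a_ij = 2(alpha_i, alpha_j)/(alpha_j, alpha_j); the resulting 2x2 Cartan matrix is
[[2, -1], [-2, 2]].
The roots have two lengths (squared-length ratio 2:1); the short ones are alpha_{1}. The associated Dynkin diagram is a chain of 2 nodes with a double edge at one end; the terminal node there is the unique short simple root (B_2), so the type is B_2 (the algebra so(5)).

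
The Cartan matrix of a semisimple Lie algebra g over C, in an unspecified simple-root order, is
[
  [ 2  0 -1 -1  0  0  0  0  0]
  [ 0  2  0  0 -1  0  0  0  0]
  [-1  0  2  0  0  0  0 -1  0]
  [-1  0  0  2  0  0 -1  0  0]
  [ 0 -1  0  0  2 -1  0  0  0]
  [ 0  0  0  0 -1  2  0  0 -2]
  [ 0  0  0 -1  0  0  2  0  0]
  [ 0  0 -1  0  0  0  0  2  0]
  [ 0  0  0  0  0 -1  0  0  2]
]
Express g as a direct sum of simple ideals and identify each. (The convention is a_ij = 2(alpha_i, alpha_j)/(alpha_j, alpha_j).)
The diagram associated to this matrix has two connected components: the simple roots {alpha_1, alpha_3, alpha_4, alpha_7, alpha_8} form a chain of 5 nodes with single edges (A_5), and {alpha_2, alpha_5, alpha_6, alpha_9} form a chain of 4 nodes with a double edge at one end; the terminal node there is the unique short simple root (B_4). A semisimple Lie algebra decomposes uniquely as the direct sum of simple ideals, one per connected component of its Dynkin diagram, so g ≅ A_5 ⊕ B_4 (dimension 35 + 36 = 71).

A_5 + B_4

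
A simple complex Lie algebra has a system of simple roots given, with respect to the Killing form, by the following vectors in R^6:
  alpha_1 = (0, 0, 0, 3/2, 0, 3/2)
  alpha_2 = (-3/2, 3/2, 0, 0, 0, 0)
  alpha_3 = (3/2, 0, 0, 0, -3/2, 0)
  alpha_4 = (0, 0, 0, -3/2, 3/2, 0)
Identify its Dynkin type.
Compute the Cartan integers a_ij = 2(alpha_i, alpha_j)/(alpha_j, alpha_j); the resulting 4x4 Cartan matrix is
[[2, 0, 0, -1], [0, 2, -1, 0], [0, -1, 2, -1], [-1, 0, -1, 2]].
All simple roots have the same length, so the diagram is simply laced. The associated Dynkin diagram is a chain of 4 nodes with single edges (A_4), so the type is A_4 (the algebra sl(5)).

type A_4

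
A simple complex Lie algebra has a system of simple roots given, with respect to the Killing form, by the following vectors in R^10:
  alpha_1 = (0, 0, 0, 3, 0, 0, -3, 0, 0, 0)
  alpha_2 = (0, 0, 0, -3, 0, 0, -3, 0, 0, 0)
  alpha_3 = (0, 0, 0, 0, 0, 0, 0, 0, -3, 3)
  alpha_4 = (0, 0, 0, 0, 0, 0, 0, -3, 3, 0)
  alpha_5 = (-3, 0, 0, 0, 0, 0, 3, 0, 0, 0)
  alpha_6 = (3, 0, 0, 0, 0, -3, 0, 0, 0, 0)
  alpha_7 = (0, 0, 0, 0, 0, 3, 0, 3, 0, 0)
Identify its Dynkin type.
D7

Compute the Cartan integers a_ij = 2(alpha_i, alpha_j)/(alpha_j, alpha_j); the resulting 7x7 Cartan matrix is
[[2, 0, 0, 0, -1, 0, 0], [0, 2, 0, 0, -1, 0, 0], [0, 0, 2, -1, 0, 0, 0], [0, 0, -1, 2, 0, 0, -1], [-1, -1, 0, 0, 2, -1, 0], [0, 0, 0, 0, -1, 2, -1], [0, 0, 0, -1, 0, -1, 2]].
All simple roots have the same length, so the diagram is simply laced. The associated Dynkin diagram is a chain of 5 nodes with a fork of two nodes at one end (D_7), so the type is D_7 (the algebra so(14)).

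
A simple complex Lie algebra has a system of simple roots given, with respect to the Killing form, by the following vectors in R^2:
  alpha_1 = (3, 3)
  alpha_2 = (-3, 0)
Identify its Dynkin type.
Compute the Cartan integers a_ij = 2(alpha_i, alpha_j)/(alpha_j, alpha_j); the resulting 2x2 Cartan matrix is
[[2, -2], [-1, 2]].
The roots have two lengths (squared-length ratio 2:1); the short ones are alpha_{2}. The associated Dynkin diagram is a chain of 2 nodes with a double edge at one end; the terminal node there is the unique short simple root (B_2), so the type is B_2 (the algebra so(5)).

type B_2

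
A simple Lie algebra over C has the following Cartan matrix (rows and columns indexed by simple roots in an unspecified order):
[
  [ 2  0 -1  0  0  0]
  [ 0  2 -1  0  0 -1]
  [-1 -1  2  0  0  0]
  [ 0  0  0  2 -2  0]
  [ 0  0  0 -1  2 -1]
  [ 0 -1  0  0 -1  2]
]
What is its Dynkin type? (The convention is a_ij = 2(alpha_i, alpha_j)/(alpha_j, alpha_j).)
The matrix has rank 6 with 2's on the diagonal. Reading the off-diagonal entries as Dynkin edges (a single edge where a_ij = a_ji = -1; a double or triple edge where a_ij * a_ji = 2 or 3), the diagram is a chain of 6 nodes with a double edge at one end; the terminal node there is the unique long simple root (C_6). One simple-root ordering that puts it in standard form is (alpha_1, alpha_3, alpha_2, alpha_6, alpha_5, alpha_4). So the algebra is type C_6, i.e. sp(12).

C_6 (sp(12))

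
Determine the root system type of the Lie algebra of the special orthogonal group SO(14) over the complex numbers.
D7

This is so(14) with 14 even, which has dimension 14(14-1)/2 = 91 and rank 14/2 = 7. In the classification of classical Lie algebras, the orthogonal algebra so(2n) in an even number of variables has type D_n; here n = 7, so the Dynkin diagram is a chain of 5 nodes with a fork of two nodes at one end (D_7). Hence the type is D_7.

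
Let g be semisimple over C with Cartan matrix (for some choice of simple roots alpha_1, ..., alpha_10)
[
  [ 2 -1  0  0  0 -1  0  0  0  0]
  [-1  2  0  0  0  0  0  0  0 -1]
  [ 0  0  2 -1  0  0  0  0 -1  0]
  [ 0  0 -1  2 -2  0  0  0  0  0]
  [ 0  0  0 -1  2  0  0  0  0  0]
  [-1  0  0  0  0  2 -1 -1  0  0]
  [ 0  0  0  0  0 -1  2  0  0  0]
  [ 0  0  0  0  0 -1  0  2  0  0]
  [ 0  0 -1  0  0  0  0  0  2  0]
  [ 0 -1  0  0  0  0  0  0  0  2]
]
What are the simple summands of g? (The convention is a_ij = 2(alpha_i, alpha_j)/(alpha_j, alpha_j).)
B_4 ⊕ D_6

The diagram associated to this matrix has two connected components: the simple roots {alpha_3, alpha_4, alpha_5, alpha_9} form a chain of 4 nodes with a double edge at one end; the terminal node there is the unique short simple root (B_4), and {alpha_1, alpha_2, alpha_6, alpha_7, alpha_8, alpha_10} form a chain of 4 nodes with a fork of two nodes at one end (D_6). A semisimple Lie algebra decomposes uniquely as the direct sum of simple ideals, one per connected component of its Dynkin diagram, so g ≅ B_4 ⊕ D_6 (dimension 36 + 66 = 102).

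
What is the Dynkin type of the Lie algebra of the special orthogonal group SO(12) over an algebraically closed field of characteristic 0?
type D_6

This is so(12) with 12 even, which has dimension 12(12-1)/2 = 66 and rank 12/2 = 6. In the classification of classical Lie algebras, the orthogonal algebra so(2n) in an even number of variables has type D_n; here n = 6, so the Dynkin diagram is a chain of 4 nodes with a fork of two nodes at one end (D_6). Hence the type is D_6.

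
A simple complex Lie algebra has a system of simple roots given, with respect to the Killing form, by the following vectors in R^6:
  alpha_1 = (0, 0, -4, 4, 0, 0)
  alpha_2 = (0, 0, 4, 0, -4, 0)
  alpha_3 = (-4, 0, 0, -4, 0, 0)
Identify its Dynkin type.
Compute the Cartan integers a_ij = 2(alpha_i, alpha_j)/(alpha_j, alpha_j); the resulting 3x3 Cartan matrix is
[[2, -1, -1], [-1, 2, 0], [-1, 0, 2]].
All simple roots have the same length, so the diagram is simply laced. The associated Dynkin diagram is a chain of 3 nodes with single edges (A_3), so the type is A_3 (the algebra sl(4)).

A_3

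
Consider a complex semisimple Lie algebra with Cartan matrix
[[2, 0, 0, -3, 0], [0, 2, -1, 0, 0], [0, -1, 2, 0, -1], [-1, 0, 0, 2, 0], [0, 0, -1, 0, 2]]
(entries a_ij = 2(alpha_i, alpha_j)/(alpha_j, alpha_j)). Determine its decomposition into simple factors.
type A_3 ⊕ type G_2

The diagram associated to this matrix has two connected components: the simple roots {alpha_2, alpha_3, alpha_5} form a chain of 3 nodes with single edges (A_3), and {alpha_1, alpha_4} form two nodes joined by a triple edge (G_2). A semisimple Lie algebra decomposes uniquely as the direct sum of simple ideals, one per connected component of its Dynkin diagram, so g ≅ A_3 ⊕ G_2 (dimension 15 + 14 = 29).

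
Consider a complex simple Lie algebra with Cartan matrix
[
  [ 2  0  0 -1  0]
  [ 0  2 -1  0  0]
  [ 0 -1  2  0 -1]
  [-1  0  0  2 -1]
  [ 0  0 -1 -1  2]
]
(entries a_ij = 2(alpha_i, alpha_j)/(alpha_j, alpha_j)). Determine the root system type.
type A_5

The matrix has rank 5 with 2's on the diagonal. Reading the off-diagonal entries as Dynkin edges (a single edge where a_ij = a_ji = -1; a double or triple edge where a_ij * a_ji = 2 or 3), the diagram is a chain of 5 nodes with single edges (A_5). One simple-root ordering that puts it in standard form is (alpha_1, alpha_4, alpha_5, alpha_3, alpha_2). So the algebra is type A_5, i.e. sl(6).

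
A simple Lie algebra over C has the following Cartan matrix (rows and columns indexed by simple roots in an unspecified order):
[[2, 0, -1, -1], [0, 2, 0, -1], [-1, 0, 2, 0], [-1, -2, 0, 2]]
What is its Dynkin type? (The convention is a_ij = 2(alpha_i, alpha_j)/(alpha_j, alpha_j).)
type B_4

The matrix has rank 4 with 2's on the diagonal. Reading the off-diagonal entries as Dynkin edges (a single edge where a_ij = a_ji = -1; a double or triple edge where a_ij * a_ji = 2 or 3), the diagram is a chain of 4 nodes with a double edge at one end; the terminal node there is the unique short simple root (B_4). One simple-root ordering that puts it in standard form is (alpha_3, alpha_1, alpha_4, alpha_2). So the algebra is type B_4, i.e. so(9).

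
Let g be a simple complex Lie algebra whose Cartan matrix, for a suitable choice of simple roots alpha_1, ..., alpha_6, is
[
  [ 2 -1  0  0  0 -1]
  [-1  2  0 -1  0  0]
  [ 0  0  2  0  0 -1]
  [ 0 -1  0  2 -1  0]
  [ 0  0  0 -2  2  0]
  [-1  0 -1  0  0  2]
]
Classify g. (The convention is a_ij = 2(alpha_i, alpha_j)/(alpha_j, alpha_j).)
type C_6

The matrix has rank 6 with 2's on the diagonal. Reading the off-diagonal entries as Dynkin edges (a single edge where a_ij = a_ji = -1; a double or triple edge where a_ij * a_ji = 2 or 3), the diagram is a chain of 6 nodes with a double edge at one end; the terminal node there is the unique long simple root (C_6). One simple-root ordering that puts it in standard form is (alpha_3, alpha_6, alpha_1, alpha_2, alpha_4, alpha_5). So the algebra is type C_6, i.e. sp(12).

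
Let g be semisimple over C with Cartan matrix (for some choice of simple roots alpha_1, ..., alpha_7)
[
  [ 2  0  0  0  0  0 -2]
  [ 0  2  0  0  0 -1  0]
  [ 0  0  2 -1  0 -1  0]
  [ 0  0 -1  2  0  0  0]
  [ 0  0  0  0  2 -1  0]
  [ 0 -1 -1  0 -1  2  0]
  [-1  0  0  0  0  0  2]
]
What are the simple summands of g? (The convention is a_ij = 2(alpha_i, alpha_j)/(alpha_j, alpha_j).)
The diagram associated to this matrix has two connected components: the simple roots {alpha_1, alpha_7} form a chain of 2 nodes with a double edge at one end; the terminal node there is the unique short simple root (B_2), and {alpha_2, alpha_3, alpha_4, alpha_5, alpha_6} form a chain of 3 nodes with a fork of two nodes at one end (D_5). A semisimple Lie algebra decomposes uniquely as the direct sum of simple ideals, one per connected component of its Dynkin diagram, so g ≅ B_2 ⊕ D_5 (dimension 10 + 45 = 55).

B2 + D5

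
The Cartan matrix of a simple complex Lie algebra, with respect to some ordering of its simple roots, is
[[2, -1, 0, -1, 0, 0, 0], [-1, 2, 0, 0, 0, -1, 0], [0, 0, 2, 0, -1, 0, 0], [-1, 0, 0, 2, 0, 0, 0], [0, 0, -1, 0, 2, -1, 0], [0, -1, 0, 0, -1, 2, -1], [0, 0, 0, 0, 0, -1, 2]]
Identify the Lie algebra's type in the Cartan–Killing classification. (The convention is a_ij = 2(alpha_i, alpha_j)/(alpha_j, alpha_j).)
type E_7

The matrix has rank 7 with 2's on the diagonal. Reading the off-diagonal entries as Dynkin edges (a single edge where a_ij = a_ji = -1; a double or triple edge where a_ij * a_ji = 2 or 3), the diagram is a chain of 6 nodes with one extra node attached to the third node from one end (E_7). One simple-root ordering that puts it in standard form is (alpha_3, alpha_7, alpha_5, alpha_6, alpha_2, alpha_1, alpha_4). So the algebra is type E_7.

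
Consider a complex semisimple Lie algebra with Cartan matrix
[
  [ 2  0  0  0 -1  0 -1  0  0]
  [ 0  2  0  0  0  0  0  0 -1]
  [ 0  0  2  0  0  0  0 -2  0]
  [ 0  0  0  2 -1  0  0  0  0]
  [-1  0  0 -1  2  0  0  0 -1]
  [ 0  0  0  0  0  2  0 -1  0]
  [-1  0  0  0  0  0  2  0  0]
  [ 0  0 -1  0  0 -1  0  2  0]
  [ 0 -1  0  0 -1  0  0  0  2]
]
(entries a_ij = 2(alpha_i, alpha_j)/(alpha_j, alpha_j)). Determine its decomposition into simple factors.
The diagram associated to this matrix has two connected components: the simple roots {alpha_3, alpha_6, alpha_8} form a chain of 3 nodes with a double edge at one end; the terminal node there is the unique long simple root (C_3), and {alpha_1, alpha_2, alpha_4, alpha_5, alpha_7, alpha_9} form a chain of 5 nodes with one extra node attached to the third node from one end (E_6). A semisimple Lie algebra decomposes uniquely as the direct sum of simple ideals, one per connected component of its Dynkin diagram, so g ≅ C_3 ⊕ E_6 (dimension 21 + 78 = 99).

C_3 (sp(6)) ⊕ E_6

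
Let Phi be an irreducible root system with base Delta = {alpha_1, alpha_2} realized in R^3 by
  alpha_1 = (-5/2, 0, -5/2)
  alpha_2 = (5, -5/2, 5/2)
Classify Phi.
Compute the Cartan integers a_ij = 2(alpha_i, alpha_j)/(alpha_j, alpha_j); the resulting 2x2 Cartan matrix is
[[2, -1], [-3, 2]].
The roots have two lengths (squared-length ratio 3:1); the short ones are alpha_{1}. The associated Dynkin diagram is two nodes joined by a triple edge (G_2), so the type is G_2.

type G_2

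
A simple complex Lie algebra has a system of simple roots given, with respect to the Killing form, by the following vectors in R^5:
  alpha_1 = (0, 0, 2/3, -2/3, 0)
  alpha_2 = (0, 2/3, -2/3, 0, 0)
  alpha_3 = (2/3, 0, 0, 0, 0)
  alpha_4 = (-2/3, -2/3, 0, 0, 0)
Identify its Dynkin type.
Compute the Cartan integers a_ij = 2(alpha_i, alpha_j)/(alpha_j, alpha_j); the resulting 4x4 Cartan matrix is
[[2, -1, 0, 0], [-1, 2, 0, -1], [0, 0, 2, -1], [0, -1, -2, 2]].
The roots have two lengths (squared-length ratio 2:1); the short ones are alpha_{3}. The associated Dynkin diagram is a chain of 4 nodes with a double edge at one end; the terminal node there is the unique short simple root (B_4), so the type is B_4 (the algebra so(9)).

B4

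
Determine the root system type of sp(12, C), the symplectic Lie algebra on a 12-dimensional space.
This is sp(12), which has dimension 12(12+1)/2 = 78 and rank 12/2 = 6. In the classification of classical Lie algebras, the symplectic algebra sp(2n) has type C_n; here n = 6, so the Dynkin diagram is a chain of 6 nodes with a double edge at one end; the terminal node there is the unique long simple root (C_6). Hence the type is C_6.

C_6 (sp(12))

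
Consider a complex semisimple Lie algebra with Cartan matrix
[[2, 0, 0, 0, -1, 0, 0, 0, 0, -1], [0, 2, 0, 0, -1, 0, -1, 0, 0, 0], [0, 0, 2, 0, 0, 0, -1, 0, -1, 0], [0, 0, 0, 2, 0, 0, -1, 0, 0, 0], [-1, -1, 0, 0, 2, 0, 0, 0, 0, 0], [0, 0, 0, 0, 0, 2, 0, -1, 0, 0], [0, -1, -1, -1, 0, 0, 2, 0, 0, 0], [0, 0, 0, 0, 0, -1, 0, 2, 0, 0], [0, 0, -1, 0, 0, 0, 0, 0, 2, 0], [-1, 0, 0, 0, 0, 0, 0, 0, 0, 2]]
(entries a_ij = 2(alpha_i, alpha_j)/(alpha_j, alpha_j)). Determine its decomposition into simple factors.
The diagram associated to this matrix has two connected components: the simple roots {alpha_6, alpha_8} form a chain of 2 nodes with single edges (A_2), and {alpha_1, alpha_2, alpha_3, alpha_4, alpha_5, alpha_7, alpha_9, alpha_10} form a chain of 7 nodes with one extra node attached to the third node from one end (E_8). A semisimple Lie algebra decomposes uniquely as the direct sum of simple ideals, one per connected component of its Dynkin diagram, so g ≅ A_2 ⊕ E_8 (dimension 8 + 248 = 256).

A2 + E8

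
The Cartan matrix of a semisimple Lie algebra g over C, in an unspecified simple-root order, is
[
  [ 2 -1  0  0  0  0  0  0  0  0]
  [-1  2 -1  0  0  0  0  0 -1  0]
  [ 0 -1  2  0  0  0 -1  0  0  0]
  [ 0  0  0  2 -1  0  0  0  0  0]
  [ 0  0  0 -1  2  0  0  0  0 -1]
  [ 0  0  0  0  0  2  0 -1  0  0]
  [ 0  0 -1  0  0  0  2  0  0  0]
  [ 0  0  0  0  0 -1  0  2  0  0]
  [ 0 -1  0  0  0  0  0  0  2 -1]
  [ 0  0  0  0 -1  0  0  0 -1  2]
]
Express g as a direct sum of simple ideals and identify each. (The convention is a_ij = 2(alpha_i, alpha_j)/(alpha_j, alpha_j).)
A2 + E8

The diagram associated to this matrix has two connected components: the simple roots {alpha_6, alpha_8} form a chain of 2 nodes with single edges (A_2), and {alpha_1, alpha_2, alpha_3, alpha_4, alpha_5, alpha_7, alpha_9, alpha_10} form a chain of 7 nodes with one extra node attached to the third node from one end (E_8). A semisimple Lie algebra decomposes uniquely as the direct sum of simple ideals, one per connected component of its Dynkin diagram, so g ≅ A_2 ⊕ E_8 (dimension 8 + 248 = 256).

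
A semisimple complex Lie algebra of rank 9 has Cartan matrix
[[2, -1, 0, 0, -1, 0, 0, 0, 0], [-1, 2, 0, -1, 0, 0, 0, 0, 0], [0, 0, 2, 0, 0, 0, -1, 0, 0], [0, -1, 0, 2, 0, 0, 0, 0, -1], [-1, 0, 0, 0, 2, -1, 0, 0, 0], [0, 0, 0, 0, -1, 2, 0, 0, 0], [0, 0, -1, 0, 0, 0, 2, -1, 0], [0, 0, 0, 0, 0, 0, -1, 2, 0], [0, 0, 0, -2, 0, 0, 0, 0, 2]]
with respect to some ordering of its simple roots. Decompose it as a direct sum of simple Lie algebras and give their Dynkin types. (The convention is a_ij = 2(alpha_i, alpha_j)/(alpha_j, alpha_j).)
The diagram associated to this matrix has two connected components: the simple roots {alpha_3, alpha_7, alpha_8} form a chain of 3 nodes with single edges (A_3), and {alpha_1, alpha_2, alpha_4, alpha_5, alpha_6, alpha_9} form a chain of 6 nodes with a double edge at one end; the terminal node there is the unique long simple root (C_6). A semisimple Lie algebra decomposes uniquely as the direct sum of simple ideals, one per connected component of its Dynkin diagram, so g ≅ A_3 ⊕ C_6 (dimension 15 + 78 = 93).

A_3 + C_6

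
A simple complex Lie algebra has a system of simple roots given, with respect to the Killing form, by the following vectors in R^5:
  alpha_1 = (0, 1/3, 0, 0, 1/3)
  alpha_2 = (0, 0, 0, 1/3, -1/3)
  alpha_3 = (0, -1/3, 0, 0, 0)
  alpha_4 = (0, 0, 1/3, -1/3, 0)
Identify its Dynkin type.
B4

Compute the Cartan integers a_ij = 2(alpha_i, alpha_j)/(alpha_j, alpha_j); the resulting 4x4 Cartan matrix is
[[2, -1, -2, 0], [-1, 2, 0, -1], [-1, 0, 2, 0], [0, -1, 0, 2]].
The roots have two lengths (squared-length ratio 2:1); the short ones are alpha_{3}. The associated Dynkin diagram is a chain of 4 nodes with a double edge at one end; the terminal node there is the unique short simple root (B_4), so the type is B_4 (the algebra so(9)).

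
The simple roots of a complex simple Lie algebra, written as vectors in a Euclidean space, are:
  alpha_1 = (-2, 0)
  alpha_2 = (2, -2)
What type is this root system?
Compute the Cartan integers a_ij = 2(alpha_i, alpha_j)/(alpha_j, alpha_j); the resulting 2x2 Cartan matrix is
[[2, -1], [-2, 2]].
The roots have two lengths (squared-length ratio 2:1); the short ones are alpha_{1}. The associated Dynkin diagram is a chain of 2 nodes with a double edge at one end; the terminal node there is the unique short simple root (B_2), so the type is B_2 (the algebra so(5)).

type B_2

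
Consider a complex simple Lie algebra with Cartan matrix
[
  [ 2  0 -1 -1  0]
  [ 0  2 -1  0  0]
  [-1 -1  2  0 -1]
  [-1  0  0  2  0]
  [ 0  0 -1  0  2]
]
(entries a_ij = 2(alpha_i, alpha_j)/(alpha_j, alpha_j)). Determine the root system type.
The matrix has rank 5 with 2's on the diagonal. Reading the off-diagonal entries as Dynkin edges (a single edge where a_ij = a_ji = -1; a double or triple edge where a_ij * a_ji = 2 or 3), the diagram is a chain of 3 nodes with a fork of two nodes at one end (D_5). One simple-root ordering that puts it in standard form is (alpha_4, alpha_1, alpha_3, alpha_5, alpha_2). So the algebra is type D_5, i.e. so(10).

type D_5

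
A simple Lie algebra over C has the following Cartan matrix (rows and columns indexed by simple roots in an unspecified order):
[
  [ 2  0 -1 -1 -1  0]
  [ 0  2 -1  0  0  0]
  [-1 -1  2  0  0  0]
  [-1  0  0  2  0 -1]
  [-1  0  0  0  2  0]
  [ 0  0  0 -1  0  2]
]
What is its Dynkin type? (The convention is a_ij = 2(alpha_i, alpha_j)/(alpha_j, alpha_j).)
The matrix has rank 6 with 2's on the diagonal. Reading the off-diagonal entries as Dynkin edges (a single edge where a_ij = a_ji = -1; a double or triple edge where a_ij * a_ji = 2 or 3), the diagram is a chain of 5 nodes with one extra node attached to the third node from one end (E_6). One simple-root ordering that puts it in standard form is (alpha_6, alpha_5, alpha_4, alpha_1, alpha_3, alpha_2). So the algebra is type E_6.

E_6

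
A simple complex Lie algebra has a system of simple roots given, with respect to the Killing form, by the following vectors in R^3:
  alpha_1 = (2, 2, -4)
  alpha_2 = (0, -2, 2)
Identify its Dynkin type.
Compute the Cartan integers a_ij = 2(alpha_i, alpha_j)/(alpha_j, alpha_j); the resulting 2x2 Cartan matrix is
[[2, -3], [-1, 2]].
The roots have two lengths (squared-length ratio 3:1); the short ones are alpha_{2}. The associated Dynkin diagram is two nodes joined by a triple edge (G_2), so the type is G_2.

G_2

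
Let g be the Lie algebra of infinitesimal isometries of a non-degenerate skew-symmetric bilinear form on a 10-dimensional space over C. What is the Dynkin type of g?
C_5 (sp(10))

This is sp(10), which has dimension 10(10+1)/2 = 55 and rank 10/2 = 5. In the classification of classical Lie algebras, the symplectic algebra sp(2n) has type C_n; here n = 5, so the Dynkin diagram is a chain of 5 nodes with a double edge at one end; the terminal node there is the unique long simple root (C_5). Hence the type is C_5.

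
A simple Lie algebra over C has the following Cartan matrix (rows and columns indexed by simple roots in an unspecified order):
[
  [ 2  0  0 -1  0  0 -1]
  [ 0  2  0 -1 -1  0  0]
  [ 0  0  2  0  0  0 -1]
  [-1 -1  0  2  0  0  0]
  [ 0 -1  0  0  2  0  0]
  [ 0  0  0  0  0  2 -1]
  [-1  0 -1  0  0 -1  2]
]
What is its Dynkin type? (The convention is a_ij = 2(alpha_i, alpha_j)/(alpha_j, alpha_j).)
D_7

The matrix has rank 7 with 2's on the diagonal. Reading the off-diagonal entries as Dynkin edges (a single edge where a_ij = a_ji = -1; a double or triple edge where a_ij * a_ji = 2 or 3), the diagram is a chain of 5 nodes with a fork of two nodes at one end (D_7). One simple-root ordering that puts it in standard form is (alpha_5, alpha_2, alpha_4, alpha_1, alpha_7, alpha_3, alpha_6). So the algebra is type D_7, i.e. so(14).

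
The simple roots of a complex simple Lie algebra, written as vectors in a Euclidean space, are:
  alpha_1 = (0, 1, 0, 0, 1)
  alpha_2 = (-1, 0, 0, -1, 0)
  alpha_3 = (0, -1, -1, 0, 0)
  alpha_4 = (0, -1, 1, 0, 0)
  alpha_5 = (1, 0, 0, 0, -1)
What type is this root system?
D_5

Compute the Cartan integers a_ij = 2(alpha_i, alpha_j)/(alpha_j, alpha_j); the resulting 5x5 Cartan matrix is
[[2, 0, -1, -1, -1], [0, 2, 0, 0, -1], [-1, 0, 2, 0, 0], [-1, 0, 0, 2, 0], [-1, -1, 0, 0, 2]].
All simple roots have the same length, so the diagram is simply laced. The associated Dynkin diagram is a chain of 3 nodes with a fork of two nodes at one end (D_5), so the type is D_5 (the algebra so(10)).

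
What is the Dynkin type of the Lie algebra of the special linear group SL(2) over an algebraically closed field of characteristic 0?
A_1

This is sl(2), which has dimension 2^2 - 1 = 3 and rank 2 - 1 = 1 (a Cartan subalgebra is the diagonal traceless matrices). In the classification of classical Lie algebras, the special linear algebra sl(n+1) has type A_n; here n = 1, so the Dynkin diagram is a chain of 1 nodes with single edges (A_1). Hence the type is A_1.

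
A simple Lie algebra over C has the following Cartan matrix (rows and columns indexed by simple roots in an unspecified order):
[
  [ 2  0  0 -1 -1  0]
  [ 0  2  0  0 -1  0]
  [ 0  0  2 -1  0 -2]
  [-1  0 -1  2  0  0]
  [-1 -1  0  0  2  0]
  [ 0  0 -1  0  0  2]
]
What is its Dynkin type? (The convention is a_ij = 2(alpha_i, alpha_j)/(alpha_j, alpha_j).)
B_6 (so(13))

The matrix has rank 6 with 2's on the diagonal. Reading the off-diagonal entries as Dynkin edges (a single edge where a_ij = a_ji = -1; a double or triple edge where a_ij * a_ji = 2 or 3), the diagram is a chain of 6 nodes with a double edge at one end; the terminal node there is the unique short simple root (B_6). One simple-root ordering that puts it in standard form is (alpha_2, alpha_5, alpha_1, alpha_4, alpha_3, alpha_6). So the algebra is type B_6, i.e. so(13).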